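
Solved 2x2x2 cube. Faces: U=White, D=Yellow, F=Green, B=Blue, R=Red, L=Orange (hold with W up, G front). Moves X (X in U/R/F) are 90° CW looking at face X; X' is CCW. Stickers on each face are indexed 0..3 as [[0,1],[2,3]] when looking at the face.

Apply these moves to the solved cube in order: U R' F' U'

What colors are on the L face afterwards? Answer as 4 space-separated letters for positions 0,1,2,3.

After move 1 (U): U=WWWW F=RRGG R=BBRR B=OOBB L=GGOO
After move 2 (R'): R=BRBR U=WBWO F=RWGW D=YRYG B=YOYB
After move 3 (F'): F=WWRG U=WBBB R=RRYR D=GOYG L=GOOW
After move 4 (U'): U=BBWB F=GORG R=WWYR B=RRYB L=YOOW
Query: L face = YOOW

Answer: Y O O W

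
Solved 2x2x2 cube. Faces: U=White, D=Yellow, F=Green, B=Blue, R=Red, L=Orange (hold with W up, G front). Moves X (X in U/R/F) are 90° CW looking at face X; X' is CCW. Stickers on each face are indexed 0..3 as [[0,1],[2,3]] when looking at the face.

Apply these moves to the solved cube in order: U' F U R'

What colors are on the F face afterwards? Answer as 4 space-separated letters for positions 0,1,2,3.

Answer: W W G W

Derivation:
After move 1 (U'): U=WWWW F=OOGG R=GGRR B=RRBB L=BBOO
After move 2 (F): F=GOGO U=WWOB R=WGWR D=RGYY L=BYOY
After move 3 (U): U=OWBW F=WGGO R=RRWR B=BYBB L=GOOY
After move 4 (R'): R=RRRW U=OBBB F=WWGW D=RGYO B=YYGB
Query: F face = WWGW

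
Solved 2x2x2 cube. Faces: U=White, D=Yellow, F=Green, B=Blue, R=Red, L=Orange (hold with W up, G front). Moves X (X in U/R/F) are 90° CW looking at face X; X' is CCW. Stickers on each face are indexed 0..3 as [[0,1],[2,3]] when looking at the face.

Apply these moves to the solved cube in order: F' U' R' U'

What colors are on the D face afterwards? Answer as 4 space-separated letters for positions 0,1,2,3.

Answer: O W Y G

Derivation:
After move 1 (F'): F=GGGG U=WWRR R=YRYR D=OOYY L=OWOW
After move 2 (U'): U=WRWR F=OWGG R=GGYR B=YRBB L=BBOW
After move 3 (R'): R=GRGY U=WBWY F=ORGR D=OWYG B=YROB
After move 4 (U'): U=BYWW F=BBGR R=ORGY B=GROB L=YROW
Query: D face = OWYG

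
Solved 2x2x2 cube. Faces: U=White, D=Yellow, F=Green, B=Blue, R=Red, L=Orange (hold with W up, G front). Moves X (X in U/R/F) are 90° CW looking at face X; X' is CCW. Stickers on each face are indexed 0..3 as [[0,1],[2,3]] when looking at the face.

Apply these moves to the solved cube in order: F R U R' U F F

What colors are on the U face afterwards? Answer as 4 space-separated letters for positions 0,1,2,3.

After move 1 (F): F=GGGG U=WWOO R=WRWR D=RRYY L=OYOY
After move 2 (R): R=WWRR U=WGOG F=GRGY D=RBYB B=OBWB
After move 3 (U): U=OWGG F=WWGY R=OBRR B=OYWB L=GROY
After move 4 (R'): R=BROR U=OWGO F=WWGG D=RWYY B=BYBB
After move 5 (U): U=GOOW F=BRGG R=BYOR B=GRBB L=WWOY
After move 6 (F): F=GBGR U=GOYW R=OYWR D=OBYY L=WROW
After move 7 (F): F=GGRB U=GOWR R=YYWR D=WOYY L=WOOB
Query: U face = GOWR

Answer: G O W R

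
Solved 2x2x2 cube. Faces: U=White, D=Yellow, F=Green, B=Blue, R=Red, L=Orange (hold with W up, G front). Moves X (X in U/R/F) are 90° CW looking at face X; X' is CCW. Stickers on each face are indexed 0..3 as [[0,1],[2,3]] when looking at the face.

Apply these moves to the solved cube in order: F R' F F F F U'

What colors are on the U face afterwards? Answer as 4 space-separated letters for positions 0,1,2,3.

Answer: B B W O

Derivation:
After move 1 (F): F=GGGG U=WWOO R=WRWR D=RRYY L=OYOY
After move 2 (R'): R=RRWW U=WBOB F=GWGO D=RGYG B=YBRB
After move 3 (F): F=GGOW U=WBYY R=ORBW D=WRYG L=OROG
After move 4 (F): F=OGWG U=WBGR R=YRYW D=BOYG L=OWOR
After move 5 (F): F=WOGG U=WBRW R=GRRW D=YYYG L=OBOO
After move 6 (F): F=GWGO U=WBOB R=RRWW D=RGYG L=OYOY
After move 7 (U'): U=BBWO F=OYGO R=GWWW B=RRRB L=YBOY
Query: U face = BBWO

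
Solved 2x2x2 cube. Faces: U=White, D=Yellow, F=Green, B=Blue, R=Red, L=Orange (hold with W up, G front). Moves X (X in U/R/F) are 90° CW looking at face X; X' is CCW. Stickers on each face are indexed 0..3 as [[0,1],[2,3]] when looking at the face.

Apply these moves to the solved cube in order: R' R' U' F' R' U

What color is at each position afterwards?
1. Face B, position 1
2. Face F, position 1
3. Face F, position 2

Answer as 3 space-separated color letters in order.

After move 1 (R'): R=RRRR U=WBWB F=GWGW D=YGYG B=YBYB
After move 2 (R'): R=RRRR U=WYWY F=GBGB D=YWYW B=GBGB
After move 3 (U'): U=YYWW F=OOGB R=GBRR B=RRGB L=GBOO
After move 4 (F'): F=OBOG U=YYGR R=WBYR D=BOYW L=GWOW
After move 5 (R'): R=BRWY U=YGGR F=OYOR D=BBYG B=WROB
After move 6 (U): U=GYRG F=BROR R=WRWY B=GWOB L=OYOW
Query 1: B[1] = W
Query 2: F[1] = R
Query 3: F[2] = O

Answer: W R O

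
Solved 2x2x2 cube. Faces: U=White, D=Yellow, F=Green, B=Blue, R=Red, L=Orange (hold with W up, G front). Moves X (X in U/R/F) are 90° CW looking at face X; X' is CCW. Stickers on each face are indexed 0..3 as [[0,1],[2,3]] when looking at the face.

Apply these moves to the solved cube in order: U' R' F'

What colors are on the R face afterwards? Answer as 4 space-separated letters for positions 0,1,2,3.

Answer: O R Y R

Derivation:
After move 1 (U'): U=WWWW F=OOGG R=GGRR B=RRBB L=BBOO
After move 2 (R'): R=GRGR U=WBWR F=OWGW D=YOYG B=YRYB
After move 3 (F'): F=WWOG U=WBGG R=ORYR D=BOYG L=BROW
Query: R face = ORYR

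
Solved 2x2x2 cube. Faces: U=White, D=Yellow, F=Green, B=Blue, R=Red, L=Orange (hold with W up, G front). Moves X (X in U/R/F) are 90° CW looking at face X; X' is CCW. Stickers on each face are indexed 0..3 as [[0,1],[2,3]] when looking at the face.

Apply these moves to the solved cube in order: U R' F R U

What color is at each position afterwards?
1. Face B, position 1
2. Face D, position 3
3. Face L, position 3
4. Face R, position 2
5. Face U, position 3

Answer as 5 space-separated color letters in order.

Answer: Y Y R R R

Derivation:
After move 1 (U): U=WWWW F=RRGG R=BBRR B=OOBB L=GGOO
After move 2 (R'): R=BRBR U=WBWO F=RWGW D=YRYG B=YOYB
After move 3 (F): F=GRWW U=WBOG R=WROR D=BBYG L=GYOR
After move 4 (R): R=OWRR U=WROW F=GBWG D=BYYY B=GOBB
After move 5 (U): U=OWWR F=OWWG R=GORR B=GYBB L=GBOR
Query 1: B[1] = Y
Query 2: D[3] = Y
Query 3: L[3] = R
Query 4: R[2] = R
Query 5: U[3] = R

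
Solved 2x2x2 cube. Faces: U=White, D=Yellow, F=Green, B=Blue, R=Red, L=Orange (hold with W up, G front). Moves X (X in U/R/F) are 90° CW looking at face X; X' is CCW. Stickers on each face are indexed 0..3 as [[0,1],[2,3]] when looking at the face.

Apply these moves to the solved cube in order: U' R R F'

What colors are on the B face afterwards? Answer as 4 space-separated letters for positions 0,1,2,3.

After move 1 (U'): U=WWWW F=OOGG R=GGRR B=RRBB L=BBOO
After move 2 (R): R=RGRG U=WOWG F=OYGY D=YBYR B=WRWB
After move 3 (R): R=RRGG U=WYWY F=OBGR D=YWYW B=GROB
After move 4 (F'): F=BROG U=WYRG R=WRYG D=BOYW L=BYOW
Query: B face = GROB

Answer: G R O B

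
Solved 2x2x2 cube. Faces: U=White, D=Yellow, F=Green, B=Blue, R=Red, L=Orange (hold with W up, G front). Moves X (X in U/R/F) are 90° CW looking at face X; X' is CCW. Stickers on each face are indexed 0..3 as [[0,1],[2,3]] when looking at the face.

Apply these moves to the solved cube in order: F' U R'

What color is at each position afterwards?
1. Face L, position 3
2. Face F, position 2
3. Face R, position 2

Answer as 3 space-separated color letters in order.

Answer: W G B

Derivation:
After move 1 (F'): F=GGGG U=WWRR R=YRYR D=OOYY L=OWOW
After move 2 (U): U=RWRW F=YRGG R=BBYR B=OWBB L=GGOW
After move 3 (R'): R=BRBY U=RBRO F=YWGW D=ORYG B=YWOB
Query 1: L[3] = W
Query 2: F[2] = G
Query 3: R[2] = B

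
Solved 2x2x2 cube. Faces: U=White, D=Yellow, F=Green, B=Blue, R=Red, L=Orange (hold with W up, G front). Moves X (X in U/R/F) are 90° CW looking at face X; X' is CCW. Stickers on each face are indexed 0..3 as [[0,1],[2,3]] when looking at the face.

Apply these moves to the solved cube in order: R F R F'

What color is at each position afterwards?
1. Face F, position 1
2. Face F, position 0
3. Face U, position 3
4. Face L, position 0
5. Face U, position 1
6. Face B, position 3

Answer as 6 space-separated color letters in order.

After move 1 (R): R=RRRR U=WGWG F=GYGY D=YBYB B=WBWB
After move 2 (F): F=GGYY U=WGOO R=WRGR D=RRYB L=OYOB
After move 3 (R): R=GWRR U=WGOY F=GRYB D=RWYW B=OBGB
After move 4 (F'): F=RBGY U=WGGR R=WWRR D=YBYW L=OYOO
Query 1: F[1] = B
Query 2: F[0] = R
Query 3: U[3] = R
Query 4: L[0] = O
Query 5: U[1] = G
Query 6: B[3] = B

Answer: B R R O G B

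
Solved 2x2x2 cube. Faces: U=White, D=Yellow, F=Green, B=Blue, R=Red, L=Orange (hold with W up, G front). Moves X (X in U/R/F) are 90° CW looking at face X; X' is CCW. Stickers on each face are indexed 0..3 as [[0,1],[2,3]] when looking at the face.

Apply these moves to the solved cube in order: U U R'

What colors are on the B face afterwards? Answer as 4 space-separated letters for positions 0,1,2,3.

Answer: Y G Y B

Derivation:
After move 1 (U): U=WWWW F=RRGG R=BBRR B=OOBB L=GGOO
After move 2 (U): U=WWWW F=BBGG R=OORR B=GGBB L=RROO
After move 3 (R'): R=OROR U=WBWG F=BWGW D=YBYG B=YGYB
Query: B face = YGYB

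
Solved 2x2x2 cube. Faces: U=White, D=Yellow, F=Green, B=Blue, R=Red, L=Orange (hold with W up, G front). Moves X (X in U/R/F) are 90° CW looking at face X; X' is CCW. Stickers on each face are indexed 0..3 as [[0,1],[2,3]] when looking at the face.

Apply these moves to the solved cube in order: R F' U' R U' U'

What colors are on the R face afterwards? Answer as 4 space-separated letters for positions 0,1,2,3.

Answer: W B R Y

Derivation:
After move 1 (R): R=RRRR U=WGWG F=GYGY D=YBYB B=WBWB
After move 2 (F'): F=YYGG U=WGRR R=BRYR D=OOYB L=OGOW
After move 3 (U'): U=GRWR F=OGGG R=YYYR B=BRWB L=WBOW
After move 4 (R): R=YYRY U=GGWG F=OOGB D=OWYB B=RRRB
After move 5 (U'): U=GGGW F=WBGB R=OORY B=YYRB L=RROW
After move 6 (U'): U=GWGG F=RRGB R=WBRY B=OORB L=YYOW
Query: R face = WBRY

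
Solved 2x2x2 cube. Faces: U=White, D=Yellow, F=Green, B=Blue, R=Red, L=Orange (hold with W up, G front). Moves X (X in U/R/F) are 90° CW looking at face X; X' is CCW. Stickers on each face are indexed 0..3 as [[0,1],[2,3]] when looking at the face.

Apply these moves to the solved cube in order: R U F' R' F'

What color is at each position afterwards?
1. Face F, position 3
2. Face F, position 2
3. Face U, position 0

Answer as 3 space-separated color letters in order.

Answer: R R W

Derivation:
After move 1 (R): R=RRRR U=WGWG F=GYGY D=YBYB B=WBWB
After move 2 (U): U=WWGG F=RRGY R=WBRR B=OOWB L=GYOO
After move 3 (F'): F=RYRG U=WWWR R=BBYR D=YOYB L=GGOG
After move 4 (R'): R=BRBY U=WWWO F=RWRR D=YYYG B=BOOB
After move 5 (F'): F=WRRR U=WWBB R=YRYY D=GGYG L=GOOW
Query 1: F[3] = R
Query 2: F[2] = R
Query 3: U[0] = W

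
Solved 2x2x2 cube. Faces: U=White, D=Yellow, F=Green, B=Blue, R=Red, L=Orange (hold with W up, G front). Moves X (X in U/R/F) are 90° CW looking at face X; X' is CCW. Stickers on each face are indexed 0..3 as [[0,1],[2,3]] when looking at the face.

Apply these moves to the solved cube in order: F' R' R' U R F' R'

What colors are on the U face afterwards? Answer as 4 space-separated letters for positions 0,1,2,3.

After move 1 (F'): F=GGGG U=WWRR R=YRYR D=OOYY L=OWOW
After move 2 (R'): R=RRYY U=WBRB F=GWGR D=OGYG B=YBOB
After move 3 (R'): R=RYRY U=WORY F=GBGB D=OWYR B=GBGB
After move 4 (U): U=RWYO F=RYGB R=GBRY B=OWGB L=GBOW
After move 5 (R): R=RGYB U=RYYB F=RWGR D=OGYO B=OWWB
After move 6 (F'): F=WRRG U=RYRY R=GGOB D=BWYO L=GBOY
After move 7 (R'): R=GBGO U=RWRO F=WYRY D=BRYG B=OWWB
Query: U face = RWRO

Answer: R W R O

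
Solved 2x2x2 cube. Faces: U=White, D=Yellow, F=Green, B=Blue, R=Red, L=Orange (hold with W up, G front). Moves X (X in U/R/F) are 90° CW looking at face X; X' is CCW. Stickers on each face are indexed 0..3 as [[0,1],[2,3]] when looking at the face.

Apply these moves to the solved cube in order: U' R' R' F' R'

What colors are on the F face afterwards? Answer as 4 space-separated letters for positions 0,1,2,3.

Answer: B Y O G

Derivation:
After move 1 (U'): U=WWWW F=OOGG R=GGRR B=RRBB L=BBOO
After move 2 (R'): R=GRGR U=WBWR F=OWGW D=YOYG B=YRYB
After move 3 (R'): R=RRGG U=WYWY F=OBGR D=YWYW B=GROB
After move 4 (F'): F=BROG U=WYRG R=WRYG D=BOYW L=BYOW
After move 5 (R'): R=RGWY U=WORG F=BYOG D=BRYG B=WROB
Query: F face = BYOG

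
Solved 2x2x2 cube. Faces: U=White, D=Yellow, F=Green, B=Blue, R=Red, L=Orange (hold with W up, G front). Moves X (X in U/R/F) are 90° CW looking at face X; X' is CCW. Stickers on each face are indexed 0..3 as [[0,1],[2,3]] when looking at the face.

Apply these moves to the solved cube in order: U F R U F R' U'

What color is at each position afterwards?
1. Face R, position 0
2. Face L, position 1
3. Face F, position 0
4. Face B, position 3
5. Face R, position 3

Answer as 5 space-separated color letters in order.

Answer: G Y G B R

Derivation:
After move 1 (U): U=WWWW F=RRGG R=BBRR B=OOBB L=GGOO
After move 2 (F): F=GRGR U=WWOG R=WBWR D=RBYY L=GYOY
After move 3 (R): R=WWRB U=WROR F=GBGY D=RBYO B=GOWB
After move 4 (U): U=OWRR F=WWGY R=GORB B=GYWB L=GBOY
After move 5 (F): F=GWYW U=OWYB R=RORB D=RGYO L=GROB
After move 6 (R'): R=OBRR U=OWYG F=GWYB D=RWYW B=OYGB
After move 7 (U'): U=WGOY F=GRYB R=GWRR B=OBGB L=OYOB
Query 1: R[0] = G
Query 2: L[1] = Y
Query 3: F[0] = G
Query 4: B[3] = B
Query 5: R[3] = R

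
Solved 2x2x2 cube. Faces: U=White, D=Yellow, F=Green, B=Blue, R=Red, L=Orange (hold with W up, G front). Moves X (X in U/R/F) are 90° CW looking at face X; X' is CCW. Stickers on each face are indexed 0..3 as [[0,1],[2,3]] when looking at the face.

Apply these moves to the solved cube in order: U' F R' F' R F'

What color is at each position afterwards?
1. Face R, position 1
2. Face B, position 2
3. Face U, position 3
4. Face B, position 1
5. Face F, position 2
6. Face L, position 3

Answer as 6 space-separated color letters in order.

After move 1 (U'): U=WWWW F=OOGG R=GGRR B=RRBB L=BBOO
After move 2 (F): F=GOGO U=WWOB R=WGWR D=RGYY L=BYOY
After move 3 (R'): R=GRWW U=WBOR F=GWGB D=ROYO B=YRGB
After move 4 (F'): F=WBGG U=WBGW R=ORRW D=YYYO L=BROO
After move 5 (R): R=ROWR U=WBGG F=WYGO D=YGYY B=WRBB
After move 6 (F'): F=YOWG U=WBRW R=GOYR D=ROYY L=BGOG
Query 1: R[1] = O
Query 2: B[2] = B
Query 3: U[3] = W
Query 4: B[1] = R
Query 5: F[2] = W
Query 6: L[3] = G

Answer: O B W R W G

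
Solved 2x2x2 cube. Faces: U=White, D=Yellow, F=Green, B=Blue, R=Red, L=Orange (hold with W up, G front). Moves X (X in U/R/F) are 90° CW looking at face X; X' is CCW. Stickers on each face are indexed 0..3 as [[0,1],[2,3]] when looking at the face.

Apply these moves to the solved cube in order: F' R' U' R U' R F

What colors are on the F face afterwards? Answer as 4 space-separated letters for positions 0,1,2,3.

Answer: G Y R O

Derivation:
After move 1 (F'): F=GGGG U=WWRR R=YRYR D=OOYY L=OWOW
After move 2 (R'): R=RRYY U=WBRB F=GWGR D=OGYG B=YBOB
After move 3 (U'): U=BBWR F=OWGR R=GWYY B=RROB L=YBOW
After move 4 (R): R=YGYW U=BWWR F=OGGG D=OOYR B=RRBB
After move 5 (U'): U=WRBW F=YBGG R=OGYW B=YGBB L=RROW
After move 6 (R): R=YOWG U=WBBG F=YOGR D=OBYY B=WGRB
After move 7 (F): F=GYRO U=WBWR R=BOGG D=WYYY L=ROOB
Query: F face = GYRO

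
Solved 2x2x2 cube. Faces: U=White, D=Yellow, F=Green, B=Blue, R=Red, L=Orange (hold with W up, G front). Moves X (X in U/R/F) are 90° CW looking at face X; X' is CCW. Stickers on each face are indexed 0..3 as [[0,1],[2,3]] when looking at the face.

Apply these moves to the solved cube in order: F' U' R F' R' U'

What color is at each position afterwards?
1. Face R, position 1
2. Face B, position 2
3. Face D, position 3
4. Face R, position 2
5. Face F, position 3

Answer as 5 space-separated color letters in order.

Answer: W W G B R

Derivation:
After move 1 (F'): F=GGGG U=WWRR R=YRYR D=OOYY L=OWOW
After move 2 (U'): U=WRWR F=OWGG R=GGYR B=YRBB L=BBOW
After move 3 (R): R=YGRG U=WWWG F=OOGY D=OBYY B=RRRB
After move 4 (F'): F=OYOG U=WWYR R=BGOG D=BWYY L=BGOW
After move 5 (R'): R=GGBO U=WRYR F=OWOR D=BYYG B=YRWB
After move 6 (U'): U=RRWY F=BGOR R=OWBO B=GGWB L=YROW
Query 1: R[1] = W
Query 2: B[2] = W
Query 3: D[3] = G
Query 4: R[2] = B
Query 5: F[3] = R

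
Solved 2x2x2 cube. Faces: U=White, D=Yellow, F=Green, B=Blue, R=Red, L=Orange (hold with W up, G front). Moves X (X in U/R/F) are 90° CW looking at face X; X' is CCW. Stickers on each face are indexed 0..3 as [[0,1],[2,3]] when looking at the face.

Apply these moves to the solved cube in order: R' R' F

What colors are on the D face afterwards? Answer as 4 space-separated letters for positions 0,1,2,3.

Answer: R R Y W

Derivation:
After move 1 (R'): R=RRRR U=WBWB F=GWGW D=YGYG B=YBYB
After move 2 (R'): R=RRRR U=WYWY F=GBGB D=YWYW B=GBGB
After move 3 (F): F=GGBB U=WYOO R=WRYR D=RRYW L=OYOW
Query: D face = RRYW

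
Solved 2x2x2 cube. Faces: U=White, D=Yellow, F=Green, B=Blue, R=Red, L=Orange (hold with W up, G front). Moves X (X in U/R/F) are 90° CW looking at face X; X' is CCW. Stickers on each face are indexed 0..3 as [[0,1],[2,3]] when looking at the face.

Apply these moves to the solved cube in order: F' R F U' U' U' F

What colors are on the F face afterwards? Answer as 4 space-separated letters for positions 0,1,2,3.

Answer: Y R O Y

Derivation:
After move 1 (F'): F=GGGG U=WWRR R=YRYR D=OOYY L=OWOW
After move 2 (R): R=YYRR U=WGRG F=GOGY D=OBYB B=RBWB
After move 3 (F): F=GGYO U=WGWW R=RYGR D=RYYB L=OOOB
After move 4 (U'): U=GWWW F=OOYO R=GGGR B=RYWB L=RBOB
After move 5 (U'): U=WWGW F=RBYO R=OOGR B=GGWB L=RYOB
After move 6 (U'): U=WWWG F=RYYO R=RBGR B=OOWB L=GGOB
After move 7 (F): F=YROY U=WWBG R=WBGR D=GRYB L=GROY
Query: F face = YROY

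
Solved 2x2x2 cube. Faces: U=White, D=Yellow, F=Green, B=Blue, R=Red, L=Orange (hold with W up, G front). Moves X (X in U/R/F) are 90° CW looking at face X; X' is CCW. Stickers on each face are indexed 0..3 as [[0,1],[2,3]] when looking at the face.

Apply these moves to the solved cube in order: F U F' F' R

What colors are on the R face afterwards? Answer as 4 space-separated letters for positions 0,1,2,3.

After move 1 (F): F=GGGG U=WWOO R=WRWR D=RRYY L=OYOY
After move 2 (U): U=OWOW F=WRGG R=BBWR B=OYBB L=GGOY
After move 3 (F'): F=RGWG U=OWBW R=RBRR D=GYYY L=GWOO
After move 4 (F'): F=GGRW U=OWRR R=YBGR D=WOYY L=GWOB
After move 5 (R): R=GYRB U=OGRW F=GORY D=WBYO B=RYWB
Query: R face = GYRB

Answer: G Y R B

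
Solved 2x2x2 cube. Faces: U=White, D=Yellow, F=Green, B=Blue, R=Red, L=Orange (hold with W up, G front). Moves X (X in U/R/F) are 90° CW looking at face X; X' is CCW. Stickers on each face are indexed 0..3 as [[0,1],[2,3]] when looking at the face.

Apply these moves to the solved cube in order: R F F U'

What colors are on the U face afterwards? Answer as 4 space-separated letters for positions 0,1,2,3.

After move 1 (R): R=RRRR U=WGWG F=GYGY D=YBYB B=WBWB
After move 2 (F): F=GGYY U=WGOO R=WRGR D=RRYB L=OYOB
After move 3 (F): F=YGYG U=WGBY R=OROR D=GWYB L=OROR
After move 4 (U'): U=GYWB F=ORYG R=YGOR B=ORWB L=WBOR
Query: U face = GYWB

Answer: G Y W B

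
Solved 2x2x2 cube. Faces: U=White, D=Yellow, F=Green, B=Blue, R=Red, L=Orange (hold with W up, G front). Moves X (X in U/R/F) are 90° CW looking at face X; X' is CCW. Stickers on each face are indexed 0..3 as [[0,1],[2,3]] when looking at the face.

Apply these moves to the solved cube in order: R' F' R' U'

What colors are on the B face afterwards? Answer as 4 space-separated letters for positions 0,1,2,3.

Answer: R R O B

Derivation:
After move 1 (R'): R=RRRR U=WBWB F=GWGW D=YGYG B=YBYB
After move 2 (F'): F=WWGG U=WBRR R=GRYR D=OOYG L=OBOW
After move 3 (R'): R=RRGY U=WYRY F=WBGR D=OWYG B=GBOB
After move 4 (U'): U=YYWR F=OBGR R=WBGY B=RROB L=GBOW
Query: B face = RROB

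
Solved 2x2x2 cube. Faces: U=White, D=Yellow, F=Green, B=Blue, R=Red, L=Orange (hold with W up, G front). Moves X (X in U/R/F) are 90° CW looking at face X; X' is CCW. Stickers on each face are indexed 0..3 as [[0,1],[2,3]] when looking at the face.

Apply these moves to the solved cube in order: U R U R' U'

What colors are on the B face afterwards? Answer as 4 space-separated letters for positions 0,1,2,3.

After move 1 (U): U=WWWW F=RRGG R=BBRR B=OOBB L=GGOO
After move 2 (R): R=RBRB U=WRWG F=RYGY D=YBYO B=WOWB
After move 3 (U): U=WWGR F=RBGY R=WORB B=GGWB L=RYOO
After move 4 (R'): R=OBWR U=WWGG F=RWGR D=YBYY B=OGBB
After move 5 (U'): U=WGWG F=RYGR R=RWWR B=OBBB L=OGOO
Query: B face = OBBB

Answer: O B B B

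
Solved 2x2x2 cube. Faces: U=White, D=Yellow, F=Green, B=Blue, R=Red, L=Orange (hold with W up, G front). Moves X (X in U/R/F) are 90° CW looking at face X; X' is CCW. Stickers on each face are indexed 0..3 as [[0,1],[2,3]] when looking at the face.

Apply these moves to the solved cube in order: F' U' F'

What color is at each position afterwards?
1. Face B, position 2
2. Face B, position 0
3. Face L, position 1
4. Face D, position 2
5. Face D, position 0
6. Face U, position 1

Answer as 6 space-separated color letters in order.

Answer: B Y R Y B R

Derivation:
After move 1 (F'): F=GGGG U=WWRR R=YRYR D=OOYY L=OWOW
After move 2 (U'): U=WRWR F=OWGG R=GGYR B=YRBB L=BBOW
After move 3 (F'): F=WGOG U=WRGY R=OGOR D=BWYY L=BROW
Query 1: B[2] = B
Query 2: B[0] = Y
Query 3: L[1] = R
Query 4: D[2] = Y
Query 5: D[0] = B
Query 6: U[1] = R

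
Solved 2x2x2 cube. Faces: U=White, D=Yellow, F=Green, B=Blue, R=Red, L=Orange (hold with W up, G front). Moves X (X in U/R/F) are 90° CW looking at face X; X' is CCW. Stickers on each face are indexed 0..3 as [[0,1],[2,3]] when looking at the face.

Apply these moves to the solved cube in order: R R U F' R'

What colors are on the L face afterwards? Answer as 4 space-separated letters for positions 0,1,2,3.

Answer: G Y O Y

Derivation:
After move 1 (R): R=RRRR U=WGWG F=GYGY D=YBYB B=WBWB
After move 2 (R): R=RRRR U=WYWY F=GBGB D=YWYW B=GBGB
After move 3 (U): U=WWYY F=RRGB R=GBRR B=OOGB L=GBOO
After move 4 (F'): F=RBRG U=WWGR R=WBYR D=BOYW L=GYOY
After move 5 (R'): R=BRWY U=WGGO F=RWRR D=BBYG B=WOOB
Query: L face = GYOY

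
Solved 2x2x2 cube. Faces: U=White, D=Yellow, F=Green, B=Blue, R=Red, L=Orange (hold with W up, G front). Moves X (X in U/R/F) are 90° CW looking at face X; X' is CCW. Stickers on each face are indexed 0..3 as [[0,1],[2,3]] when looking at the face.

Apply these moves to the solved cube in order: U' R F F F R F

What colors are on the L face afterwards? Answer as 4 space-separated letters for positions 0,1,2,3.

Answer: B B O W

Derivation:
After move 1 (U'): U=WWWW F=OOGG R=GGRR B=RRBB L=BBOO
After move 2 (R): R=RGRG U=WOWG F=OYGY D=YBYR B=WRWB
After move 3 (F): F=GOYY U=WOOB R=WGGG D=RRYR L=BYOB
After move 4 (F): F=YGYO U=WOBY R=OGBG D=GWYR L=BROR
After move 5 (F): F=YYOG U=WORR R=BGYG D=BOYR L=BGOW
After move 6 (R): R=YBGG U=WYRG F=YOOR D=BWYW B=RROB
After move 7 (F): F=OYRO U=WYWG R=RBGG D=GYYW L=BBOW
Query: L face = BBOW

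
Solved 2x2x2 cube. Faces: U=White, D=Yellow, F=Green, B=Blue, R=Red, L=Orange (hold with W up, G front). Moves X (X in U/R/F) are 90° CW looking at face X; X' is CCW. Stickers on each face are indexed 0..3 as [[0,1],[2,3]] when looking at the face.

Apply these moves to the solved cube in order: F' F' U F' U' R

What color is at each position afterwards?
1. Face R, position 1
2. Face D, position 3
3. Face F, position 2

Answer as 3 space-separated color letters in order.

Answer: R W O

Derivation:
After move 1 (F'): F=GGGG U=WWRR R=YRYR D=OOYY L=OWOW
After move 2 (F'): F=GGGG U=WWYY R=OROR D=WWYY L=OROR
After move 3 (U): U=YWYW F=ORGG R=BBOR B=ORBB L=GGOR
After move 4 (F'): F=RGOG U=YWBO R=WBWR D=GRYY L=GWOY
After move 5 (U'): U=WOYB F=GWOG R=RGWR B=WBBB L=OROY
After move 6 (R): R=WRRG U=WWYG F=GROY D=GBYW B=BBOB
Query 1: R[1] = R
Query 2: D[3] = W
Query 3: F[2] = O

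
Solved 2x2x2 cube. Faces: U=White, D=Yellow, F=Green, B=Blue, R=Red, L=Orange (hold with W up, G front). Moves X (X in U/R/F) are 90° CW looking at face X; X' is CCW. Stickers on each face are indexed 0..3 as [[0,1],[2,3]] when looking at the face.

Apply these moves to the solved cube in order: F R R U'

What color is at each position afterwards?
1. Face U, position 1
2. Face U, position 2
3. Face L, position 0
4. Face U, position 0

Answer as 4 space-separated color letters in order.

After move 1 (F): F=GGGG U=WWOO R=WRWR D=RRYY L=OYOY
After move 2 (R): R=WWRR U=WGOG F=GRGY D=RBYB B=OBWB
After move 3 (R): R=RWRW U=WROY F=GBGB D=RWYO B=GBGB
After move 4 (U'): U=RYWO F=OYGB R=GBRW B=RWGB L=GBOY
Query 1: U[1] = Y
Query 2: U[2] = W
Query 3: L[0] = G
Query 4: U[0] = R

Answer: Y W G R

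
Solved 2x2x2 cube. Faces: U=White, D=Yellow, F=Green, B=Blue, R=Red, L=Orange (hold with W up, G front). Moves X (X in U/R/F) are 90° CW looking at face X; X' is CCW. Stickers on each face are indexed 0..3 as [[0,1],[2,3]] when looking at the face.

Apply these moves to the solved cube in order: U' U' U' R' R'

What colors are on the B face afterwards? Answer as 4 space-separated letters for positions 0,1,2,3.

After move 1 (U'): U=WWWW F=OOGG R=GGRR B=RRBB L=BBOO
After move 2 (U'): U=WWWW F=BBGG R=OORR B=GGBB L=RROO
After move 3 (U'): U=WWWW F=RRGG R=BBRR B=OOBB L=GGOO
After move 4 (R'): R=BRBR U=WBWO F=RWGW D=YRYG B=YOYB
After move 5 (R'): R=RRBB U=WYWY F=RBGO D=YWYW B=GORB
Query: B face = GORB

Answer: G O R B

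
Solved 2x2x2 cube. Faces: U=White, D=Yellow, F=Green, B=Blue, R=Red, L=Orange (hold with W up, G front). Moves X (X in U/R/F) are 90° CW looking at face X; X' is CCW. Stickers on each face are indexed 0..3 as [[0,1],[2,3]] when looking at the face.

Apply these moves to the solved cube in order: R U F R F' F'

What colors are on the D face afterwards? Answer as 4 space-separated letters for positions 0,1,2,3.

After move 1 (R): R=RRRR U=WGWG F=GYGY D=YBYB B=WBWB
After move 2 (U): U=WWGG F=RRGY R=WBRR B=OOWB L=GYOO
After move 3 (F): F=GRYR U=WWOY R=GBGR D=RWYB L=GYOB
After move 4 (R): R=GGRB U=WROR F=GWYB D=RWYO B=YOWB
After move 5 (F'): F=WBGY U=WRGR R=WGRB D=YBYO L=GROO
After move 6 (F'): F=BYWG U=WRWR R=BGYB D=ROYO L=GROG
Query: D face = ROYO

Answer: R O Y O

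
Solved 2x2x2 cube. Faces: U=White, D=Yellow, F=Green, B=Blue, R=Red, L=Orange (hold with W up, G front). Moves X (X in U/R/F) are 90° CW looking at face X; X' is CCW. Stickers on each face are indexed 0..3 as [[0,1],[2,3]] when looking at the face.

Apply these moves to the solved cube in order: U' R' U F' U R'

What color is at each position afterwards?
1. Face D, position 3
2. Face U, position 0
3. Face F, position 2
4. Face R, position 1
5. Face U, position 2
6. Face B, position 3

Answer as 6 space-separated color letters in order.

After move 1 (U'): U=WWWW F=OOGG R=GGRR B=RRBB L=BBOO
After move 2 (R'): R=GRGR U=WBWR F=OWGW D=YOYG B=YRYB
After move 3 (U): U=WWRB F=GRGW R=YRGR B=BBYB L=OWOO
After move 4 (F'): F=RWGG U=WWYG R=ORYR D=WOYG L=OBOR
After move 5 (U): U=YWGW F=ORGG R=BBYR B=OBYB L=RWOR
After move 6 (R'): R=BRBY U=YYGO F=OWGW D=WRYG B=GBOB
Query 1: D[3] = G
Query 2: U[0] = Y
Query 3: F[2] = G
Query 4: R[1] = R
Query 5: U[2] = G
Query 6: B[3] = B

Answer: G Y G R G B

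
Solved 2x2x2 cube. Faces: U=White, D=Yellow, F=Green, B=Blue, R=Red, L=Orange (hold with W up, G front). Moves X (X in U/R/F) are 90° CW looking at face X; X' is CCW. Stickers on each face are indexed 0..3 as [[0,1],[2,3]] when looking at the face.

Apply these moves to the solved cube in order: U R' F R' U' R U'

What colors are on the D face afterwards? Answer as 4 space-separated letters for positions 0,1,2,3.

Answer: B B Y R

Derivation:
After move 1 (U): U=WWWW F=RRGG R=BBRR B=OOBB L=GGOO
After move 2 (R'): R=BRBR U=WBWO F=RWGW D=YRYG B=YOYB
After move 3 (F): F=GRWW U=WBOG R=WROR D=BBYG L=GYOR
After move 4 (R'): R=RRWO U=WYOY F=GBWG D=BRYW B=GOBB
After move 5 (U'): U=YYWO F=GYWG R=GBWO B=RRBB L=GOOR
After move 6 (R): R=WGOB U=YYWG F=GRWW D=BBYR B=ORYB
After move 7 (U'): U=YGYW F=GOWW R=GROB B=WGYB L=OROR
Query: D face = BBYR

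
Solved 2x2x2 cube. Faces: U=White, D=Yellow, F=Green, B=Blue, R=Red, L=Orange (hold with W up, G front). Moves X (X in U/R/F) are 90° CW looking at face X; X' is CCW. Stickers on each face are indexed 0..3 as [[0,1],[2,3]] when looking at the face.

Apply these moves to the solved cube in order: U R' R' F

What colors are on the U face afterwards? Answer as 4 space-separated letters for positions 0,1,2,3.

After move 1 (U): U=WWWW F=RRGG R=BBRR B=OOBB L=GGOO
After move 2 (R'): R=BRBR U=WBWO F=RWGW D=YRYG B=YOYB
After move 3 (R'): R=RRBB U=WYWY F=RBGO D=YWYW B=GORB
After move 4 (F): F=GROB U=WYOG R=WRYB D=BRYW L=GYOW
Query: U face = WYOG

Answer: W Y O G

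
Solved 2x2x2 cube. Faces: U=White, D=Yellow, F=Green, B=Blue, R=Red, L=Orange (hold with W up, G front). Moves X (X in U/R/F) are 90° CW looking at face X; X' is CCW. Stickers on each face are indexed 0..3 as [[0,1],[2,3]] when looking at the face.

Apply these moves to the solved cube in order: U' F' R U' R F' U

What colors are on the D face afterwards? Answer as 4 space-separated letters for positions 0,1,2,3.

Answer: R W Y Y

Derivation:
After move 1 (U'): U=WWWW F=OOGG R=GGRR B=RRBB L=BBOO
After move 2 (F'): F=OGOG U=WWGR R=YGYR D=BOYY L=BWOW
After move 3 (R): R=YYRG U=WGGG F=OOOY D=BBYR B=RRWB
After move 4 (U'): U=GGWG F=BWOY R=OORG B=YYWB L=RROW
After move 5 (R): R=ROGO U=GWWY F=BBOR D=BWYY B=GYGB
After move 6 (F'): F=BRBO U=GWRG R=WOBO D=RWYY L=RYOW
After move 7 (U): U=RGGW F=WOBO R=GYBO B=RYGB L=BROW
Query: D face = RWYY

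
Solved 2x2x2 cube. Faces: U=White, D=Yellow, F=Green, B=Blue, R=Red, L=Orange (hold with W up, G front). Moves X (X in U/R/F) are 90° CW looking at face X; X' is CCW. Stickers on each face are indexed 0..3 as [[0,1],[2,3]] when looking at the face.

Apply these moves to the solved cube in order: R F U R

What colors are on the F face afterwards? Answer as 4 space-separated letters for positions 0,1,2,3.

Answer: W R Y B

Derivation:
After move 1 (R): R=RRRR U=WGWG F=GYGY D=YBYB B=WBWB
After move 2 (F): F=GGYY U=WGOO R=WRGR D=RRYB L=OYOB
After move 3 (U): U=OWOG F=WRYY R=WBGR B=OYWB L=GGOB
After move 4 (R): R=GWRB U=OROY F=WRYB D=RWYO B=GYWB
Query: F face = WRYB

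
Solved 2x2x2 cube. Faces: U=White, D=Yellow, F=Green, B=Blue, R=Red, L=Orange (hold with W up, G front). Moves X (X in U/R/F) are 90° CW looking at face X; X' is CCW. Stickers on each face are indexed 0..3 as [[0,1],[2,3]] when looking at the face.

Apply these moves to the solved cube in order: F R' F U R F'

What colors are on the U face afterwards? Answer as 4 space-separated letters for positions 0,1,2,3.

After move 1 (F): F=GGGG U=WWOO R=WRWR D=RRYY L=OYOY
After move 2 (R'): R=RRWW U=WBOB F=GWGO D=RGYG B=YBRB
After move 3 (F): F=GGOW U=WBYY R=ORBW D=WRYG L=OROG
After move 4 (U): U=YWYB F=OROW R=YBBW B=ORRB L=GGOG
After move 5 (R): R=BYWB U=YRYW F=OROG D=WRYO B=BRWB
After move 6 (F'): F=RGOO U=YRBW R=RYWB D=GGYO L=GWOY
Query: U face = YRBW

Answer: Y R B W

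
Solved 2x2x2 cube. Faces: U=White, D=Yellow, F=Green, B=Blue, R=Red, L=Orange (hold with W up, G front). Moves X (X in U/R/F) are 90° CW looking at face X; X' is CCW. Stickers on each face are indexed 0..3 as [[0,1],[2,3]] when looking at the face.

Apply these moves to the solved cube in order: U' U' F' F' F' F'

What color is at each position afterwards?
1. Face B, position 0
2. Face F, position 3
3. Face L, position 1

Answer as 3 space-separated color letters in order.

After move 1 (U'): U=WWWW F=OOGG R=GGRR B=RRBB L=BBOO
After move 2 (U'): U=WWWW F=BBGG R=OORR B=GGBB L=RROO
After move 3 (F'): F=BGBG U=WWOR R=YOYR D=ROYY L=RWOW
After move 4 (F'): F=GGBB U=WWYY R=OORR D=WWYY L=RROO
After move 5 (F'): F=GBGB U=WWOR R=WOWR D=ROYY L=RYOY
After move 6 (F'): F=BBGG U=WWWW R=OORR D=YYYY L=RROO
Query 1: B[0] = G
Query 2: F[3] = G
Query 3: L[1] = R

Answer: G G R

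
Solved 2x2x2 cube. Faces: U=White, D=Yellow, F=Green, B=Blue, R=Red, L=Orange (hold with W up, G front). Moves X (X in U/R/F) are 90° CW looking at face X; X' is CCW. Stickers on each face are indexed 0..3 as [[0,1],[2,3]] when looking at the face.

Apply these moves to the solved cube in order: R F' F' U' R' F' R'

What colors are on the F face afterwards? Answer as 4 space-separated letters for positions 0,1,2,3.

After move 1 (R): R=RRRR U=WGWG F=GYGY D=YBYB B=WBWB
After move 2 (F'): F=YYGG U=WGRR R=BRYR D=OOYB L=OGOW
After move 3 (F'): F=YGYG U=WGBY R=OROR D=GWYB L=OROR
After move 4 (U'): U=GYWB F=ORYG R=YGOR B=ORWB L=WBOR
After move 5 (R'): R=GRYO U=GWWO F=OYYB D=GRYG B=BRWB
After move 6 (F'): F=YBOY U=GWGY R=RRGO D=BRYG L=WOOW
After move 7 (R'): R=RORG U=GWGB F=YWOY D=BBYY B=GRRB
Query: F face = YWOY

Answer: Y W O Y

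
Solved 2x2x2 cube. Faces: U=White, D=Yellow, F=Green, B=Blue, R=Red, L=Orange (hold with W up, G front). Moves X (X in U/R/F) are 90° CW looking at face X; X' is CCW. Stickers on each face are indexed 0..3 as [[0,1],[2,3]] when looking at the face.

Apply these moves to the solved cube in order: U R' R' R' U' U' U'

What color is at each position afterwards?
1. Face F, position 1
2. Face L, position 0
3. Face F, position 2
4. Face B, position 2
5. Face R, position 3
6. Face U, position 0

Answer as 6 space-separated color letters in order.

Answer: B R G W B W

Derivation:
After move 1 (U): U=WWWW F=RRGG R=BBRR B=OOBB L=GGOO
After move 2 (R'): R=BRBR U=WBWO F=RWGW D=YRYG B=YOYB
After move 3 (R'): R=RRBB U=WYWY F=RBGO D=YWYW B=GORB
After move 4 (R'): R=RBRB U=WRWG F=RYGY D=YBYO B=WOWB
After move 5 (U'): U=RGWW F=GGGY R=RYRB B=RBWB L=WOOO
After move 6 (U'): U=GWRW F=WOGY R=GGRB B=RYWB L=RBOO
After move 7 (U'): U=WWGR F=RBGY R=WORB B=GGWB L=RYOO
Query 1: F[1] = B
Query 2: L[0] = R
Query 3: F[2] = G
Query 4: B[2] = W
Query 5: R[3] = B
Query 6: U[0] = W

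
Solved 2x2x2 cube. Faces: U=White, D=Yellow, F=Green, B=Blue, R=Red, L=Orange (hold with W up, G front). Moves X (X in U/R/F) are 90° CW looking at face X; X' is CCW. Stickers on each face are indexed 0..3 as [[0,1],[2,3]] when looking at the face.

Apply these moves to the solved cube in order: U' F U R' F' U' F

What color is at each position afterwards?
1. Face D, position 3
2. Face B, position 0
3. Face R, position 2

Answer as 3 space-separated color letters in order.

Answer: O G R

Derivation:
After move 1 (U'): U=WWWW F=OOGG R=GGRR B=RRBB L=BBOO
After move 2 (F): F=GOGO U=WWOB R=WGWR D=RGYY L=BYOY
After move 3 (U): U=OWBW F=WGGO R=RRWR B=BYBB L=GOOY
After move 4 (R'): R=RRRW U=OBBB F=WWGW D=RGYO B=YYGB
After move 5 (F'): F=WWWG U=OBRR R=GRRW D=OYYO L=GBOB
After move 6 (U'): U=BROR F=GBWG R=WWRW B=GRGB L=YYOB
After move 7 (F): F=WGGB U=BRBY R=OWRW D=RWYO L=YOOY
Query 1: D[3] = O
Query 2: B[0] = G
Query 3: R[2] = R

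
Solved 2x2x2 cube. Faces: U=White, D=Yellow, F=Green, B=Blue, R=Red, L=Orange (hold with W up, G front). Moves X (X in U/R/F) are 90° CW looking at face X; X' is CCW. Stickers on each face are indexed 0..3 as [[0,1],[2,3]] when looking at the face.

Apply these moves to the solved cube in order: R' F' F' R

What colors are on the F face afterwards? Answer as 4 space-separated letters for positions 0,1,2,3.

After move 1 (R'): R=RRRR U=WBWB F=GWGW D=YGYG B=YBYB
After move 2 (F'): F=WWGG U=WBRR R=GRYR D=OOYG L=OBOW
After move 3 (F'): F=WGWG U=WBGY R=OROR D=BWYG L=OROR
After move 4 (R): R=OORR U=WGGG F=WWWG D=BYYY B=YBBB
Query: F face = WWWG

Answer: W W W G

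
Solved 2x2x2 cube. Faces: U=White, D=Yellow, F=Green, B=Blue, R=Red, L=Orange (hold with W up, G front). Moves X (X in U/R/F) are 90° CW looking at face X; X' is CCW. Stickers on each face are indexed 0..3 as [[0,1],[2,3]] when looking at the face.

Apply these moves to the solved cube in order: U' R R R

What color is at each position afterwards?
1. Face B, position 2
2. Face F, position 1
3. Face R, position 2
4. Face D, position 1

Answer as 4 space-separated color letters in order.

After move 1 (U'): U=WWWW F=OOGG R=GGRR B=RRBB L=BBOO
After move 2 (R): R=RGRG U=WOWG F=OYGY D=YBYR B=WRWB
After move 3 (R): R=RRGG U=WYWY F=OBGR D=YWYW B=GROB
After move 4 (R): R=GRGR U=WBWR F=OWGW D=YOYG B=YRYB
Query 1: B[2] = Y
Query 2: F[1] = W
Query 3: R[2] = G
Query 4: D[1] = O

Answer: Y W G O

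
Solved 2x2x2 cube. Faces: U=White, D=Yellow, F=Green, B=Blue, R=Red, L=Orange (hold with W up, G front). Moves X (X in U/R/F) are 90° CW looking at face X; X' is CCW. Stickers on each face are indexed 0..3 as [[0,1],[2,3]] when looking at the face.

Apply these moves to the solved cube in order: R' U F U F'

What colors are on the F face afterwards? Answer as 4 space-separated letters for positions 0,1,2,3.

After move 1 (R'): R=RRRR U=WBWB F=GWGW D=YGYG B=YBYB
After move 2 (U): U=WWBB F=RRGW R=YBRR B=OOYB L=GWOO
After move 3 (F): F=GRWR U=WWOW R=BBBR D=RYYG L=GYOG
After move 4 (U): U=OWWW F=BBWR R=OOBR B=GYYB L=GROG
After move 5 (F'): F=BRBW U=OWOB R=YORR D=RGYG L=GWOW
Query: F face = BRBW

Answer: B R B W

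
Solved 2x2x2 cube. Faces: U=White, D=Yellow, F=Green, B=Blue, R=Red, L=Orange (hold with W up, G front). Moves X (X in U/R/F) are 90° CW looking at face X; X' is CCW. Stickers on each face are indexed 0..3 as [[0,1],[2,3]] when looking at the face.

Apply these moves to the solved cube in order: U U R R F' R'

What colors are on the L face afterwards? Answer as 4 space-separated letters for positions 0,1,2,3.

After move 1 (U): U=WWWW F=RRGG R=BBRR B=OOBB L=GGOO
After move 2 (U): U=WWWW F=BBGG R=OORR B=GGBB L=RROO
After move 3 (R): R=RORO U=WBWG F=BYGY D=YBYG B=WGWB
After move 4 (R): R=RROO U=WYWY F=BBGG D=YWYW B=GGBB
After move 5 (F'): F=BGBG U=WYRO R=WRYO D=ROYW L=RYOW
After move 6 (R'): R=ROWY U=WBRG F=BYBO D=RGYG B=WGOB
Query: L face = RYOW

Answer: R Y O W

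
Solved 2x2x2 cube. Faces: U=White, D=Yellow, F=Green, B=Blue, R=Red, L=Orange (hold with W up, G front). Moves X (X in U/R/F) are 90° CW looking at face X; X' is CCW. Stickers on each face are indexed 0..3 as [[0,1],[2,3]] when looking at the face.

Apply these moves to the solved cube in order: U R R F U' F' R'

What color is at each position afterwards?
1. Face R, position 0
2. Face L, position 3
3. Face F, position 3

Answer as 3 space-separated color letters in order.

After move 1 (U): U=WWWW F=RRGG R=BBRR B=OOBB L=GGOO
After move 2 (R): R=RBRB U=WRWG F=RYGY D=YBYO B=WOWB
After move 3 (R): R=RRBB U=WYWY F=RBGO D=YWYW B=GORB
After move 4 (F): F=GROB U=WYOG R=WRYB D=BRYW L=GYOW
After move 5 (U'): U=YGWO F=GYOB R=GRYB B=WRRB L=GOOW
After move 6 (F'): F=YBGO U=YGGY R=RRBB D=OWYW L=GOOW
After move 7 (R'): R=RBRB U=YRGW F=YGGY D=OBYO B=WRWB
Query 1: R[0] = R
Query 2: L[3] = W
Query 3: F[3] = Y

Answer: R W Y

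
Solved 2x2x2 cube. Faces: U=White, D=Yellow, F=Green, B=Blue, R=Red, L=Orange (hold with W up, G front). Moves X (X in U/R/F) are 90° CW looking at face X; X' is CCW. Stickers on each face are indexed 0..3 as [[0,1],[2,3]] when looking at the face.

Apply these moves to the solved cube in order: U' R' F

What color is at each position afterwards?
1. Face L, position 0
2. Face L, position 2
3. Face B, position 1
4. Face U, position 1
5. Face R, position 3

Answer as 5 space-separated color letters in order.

Answer: B O R B R

Derivation:
After move 1 (U'): U=WWWW F=OOGG R=GGRR B=RRBB L=BBOO
After move 2 (R'): R=GRGR U=WBWR F=OWGW D=YOYG B=YRYB
After move 3 (F): F=GOWW U=WBOB R=WRRR D=GGYG L=BYOO
Query 1: L[0] = B
Query 2: L[2] = O
Query 3: B[1] = R
Query 4: U[1] = B
Query 5: R[3] = R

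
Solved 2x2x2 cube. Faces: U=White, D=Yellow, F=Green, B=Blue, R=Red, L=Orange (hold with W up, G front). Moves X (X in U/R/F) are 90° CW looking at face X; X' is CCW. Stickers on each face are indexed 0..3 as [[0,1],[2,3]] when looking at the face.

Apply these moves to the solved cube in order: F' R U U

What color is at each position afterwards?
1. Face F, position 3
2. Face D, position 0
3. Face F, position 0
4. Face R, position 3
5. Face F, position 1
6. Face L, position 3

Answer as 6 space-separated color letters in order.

After move 1 (F'): F=GGGG U=WWRR R=YRYR D=OOYY L=OWOW
After move 2 (R): R=YYRR U=WGRG F=GOGY D=OBYB B=RBWB
After move 3 (U): U=RWGG F=YYGY R=RBRR B=OWWB L=GOOW
After move 4 (U): U=GRGW F=RBGY R=OWRR B=GOWB L=YYOW
Query 1: F[3] = Y
Query 2: D[0] = O
Query 3: F[0] = R
Query 4: R[3] = R
Query 5: F[1] = B
Query 6: L[3] = W

Answer: Y O R R B W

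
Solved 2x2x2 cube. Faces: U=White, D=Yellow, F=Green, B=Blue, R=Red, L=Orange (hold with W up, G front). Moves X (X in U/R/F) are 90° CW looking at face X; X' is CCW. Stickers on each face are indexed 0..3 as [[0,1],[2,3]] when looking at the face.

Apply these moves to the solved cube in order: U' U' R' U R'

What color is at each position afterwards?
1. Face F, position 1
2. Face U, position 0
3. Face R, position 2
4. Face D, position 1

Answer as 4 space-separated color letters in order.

After move 1 (U'): U=WWWW F=OOGG R=GGRR B=RRBB L=BBOO
After move 2 (U'): U=WWWW F=BBGG R=OORR B=GGBB L=RROO
After move 3 (R'): R=OROR U=WBWG F=BWGW D=YBYG B=YGYB
After move 4 (U): U=WWGB F=ORGW R=YGOR B=RRYB L=BWOO
After move 5 (R'): R=GRYO U=WYGR F=OWGB D=YRYW B=GRBB
Query 1: F[1] = W
Query 2: U[0] = W
Query 3: R[2] = Y
Query 4: D[1] = R

Answer: W W Y R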